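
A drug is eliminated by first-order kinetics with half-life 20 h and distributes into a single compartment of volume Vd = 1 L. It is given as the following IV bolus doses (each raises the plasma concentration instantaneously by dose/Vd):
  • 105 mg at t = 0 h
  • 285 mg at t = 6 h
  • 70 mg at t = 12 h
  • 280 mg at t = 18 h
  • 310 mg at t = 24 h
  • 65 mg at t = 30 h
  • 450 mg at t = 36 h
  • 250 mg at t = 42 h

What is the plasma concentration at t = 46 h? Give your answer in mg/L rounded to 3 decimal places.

k = ln 2 / 20 = 0.03466 per h
Dose 1 (105 mg at t=0 h): 105·exp(−0.03466·46) = 21.322 mg/L
Dose 2 (285 mg at t=6 h): 285·exp(−0.03466·40) = 71.250 mg/L
Dose 3 (70 mg at t=12 h): 70·exp(−0.03466·34) = 21.545 mg/L
Dose 4 (280 mg at t=18 h): 280·exp(−0.03466·28) = 106.100 mg/L
Dose 5 (310 mg at t=24 h): 310·exp(−0.03466·22) = 144.620 mg/L
Dose 6 (65 mg at t=30 h): 65·exp(−0.03466·16) = 37.333 mg/L
Dose 7 (450 mg at t=36 h): 450·exp(−0.03466·10) = 318.198 mg/L
Dose 8 (250 mg at t=42 h): 250·exp(−0.03466·4) = 217.638 mg/L
C(46) = 21.322 + 71.250 + 21.545 + 106.100 + 144.620 + 37.333 + 318.198 + 217.638 = 938.005 mg/L

938.005 mg/L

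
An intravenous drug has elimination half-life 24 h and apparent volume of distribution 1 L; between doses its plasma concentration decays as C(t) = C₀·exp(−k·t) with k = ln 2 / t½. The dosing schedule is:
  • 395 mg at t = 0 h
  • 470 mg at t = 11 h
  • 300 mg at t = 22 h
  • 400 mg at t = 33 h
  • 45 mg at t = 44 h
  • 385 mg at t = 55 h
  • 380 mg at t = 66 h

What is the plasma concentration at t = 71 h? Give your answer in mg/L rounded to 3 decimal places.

k = ln 2 / 24 = 0.02888 per h
Dose 1 (395 mg at t=0 h): 395·exp(−0.02888·71) = 50.822 mg/L
Dose 2 (470 mg at t=11 h): 470·exp(−0.02888·60) = 83.085 mg/L
Dose 3 (300 mg at t=22 h): 300·exp(−0.02888·49) = 72.865 mg/L
Dose 4 (400 mg at t=33 h): 400·exp(−0.02888·38) = 133.484 mg/L
Dose 5 (45 mg at t=44 h): 45·exp(−0.02888·27) = 20.633 mg/L
Dose 6 (385 mg at t=55 h): 385·exp(−0.02888·16) = 242.535 mg/L
Dose 7 (380 mg at t=66 h): 380·exp(−0.02888·5) = 328.904 mg/L
C(71) = 50.822 + 83.085 + 72.865 + 133.484 + 20.633 + 242.535 + 328.904 = 932.327 mg/L

932.327 mg/L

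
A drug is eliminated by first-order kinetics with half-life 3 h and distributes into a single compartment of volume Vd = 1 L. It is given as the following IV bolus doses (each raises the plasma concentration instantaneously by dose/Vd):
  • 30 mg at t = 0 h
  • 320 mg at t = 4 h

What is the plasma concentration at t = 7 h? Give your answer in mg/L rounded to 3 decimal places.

165.953 mg/L

k = ln 2 / 3 = 0.23105 per h
Dose 1 (30 mg at t=0 h): 30·exp(−0.23105·7) = 5.953 mg/L
Dose 2 (320 mg at t=4 h): 320·exp(−0.23105·3) = 160.000 mg/L
C(7) = 5.953 + 160.000 = 165.953 mg/L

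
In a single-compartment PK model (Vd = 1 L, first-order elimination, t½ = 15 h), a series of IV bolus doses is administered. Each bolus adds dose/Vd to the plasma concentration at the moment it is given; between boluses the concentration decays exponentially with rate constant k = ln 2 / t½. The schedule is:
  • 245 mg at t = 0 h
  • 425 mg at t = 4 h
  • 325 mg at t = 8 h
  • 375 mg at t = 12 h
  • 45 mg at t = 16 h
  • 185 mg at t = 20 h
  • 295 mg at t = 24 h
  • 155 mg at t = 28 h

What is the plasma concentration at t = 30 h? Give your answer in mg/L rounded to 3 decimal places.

k = ln 2 / 15 = 0.04621 per h
Dose 1 (245 mg at t=0 h): 245·exp(−0.04621·30) = 61.250 mg/L
Dose 2 (425 mg at t=4 h): 425·exp(−0.04621·26) = 127.821 mg/L
Dose 3 (325 mg at t=8 h): 325·exp(−0.04621·22) = 117.591 mg/L
Dose 4 (375 mg at t=12 h): 375·exp(−0.04621·18) = 163.228 mg/L
Dose 5 (45 mg at t=16 h): 45·exp(−0.04621·14) = 23.564 mg/L
Dose 6 (185 mg at t=20 h): 185·exp(−0.04621·10) = 116.543 mg/L
Dose 7 (295 mg at t=24 h): 295·exp(−0.04621·6) = 223.568 mg/L
Dose 8 (155 mg at t=28 h): 155·exp(−0.04621·2) = 141.317 mg/L
C(30) = 61.250 + 127.821 + 117.591 + 163.228 + 23.564 + 116.543 + 223.568 + 141.317 = 974.882 mg/L

974.882 mg/L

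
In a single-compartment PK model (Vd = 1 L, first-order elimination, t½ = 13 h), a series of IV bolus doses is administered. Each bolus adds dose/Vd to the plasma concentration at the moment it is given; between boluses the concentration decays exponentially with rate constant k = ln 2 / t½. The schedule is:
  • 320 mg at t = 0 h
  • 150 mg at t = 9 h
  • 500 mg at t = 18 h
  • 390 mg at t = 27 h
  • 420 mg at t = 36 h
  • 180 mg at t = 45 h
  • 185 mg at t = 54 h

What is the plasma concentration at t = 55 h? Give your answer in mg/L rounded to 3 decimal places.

k = ln 2 / 13 = 0.05332 per h
Dose 1 (320 mg at t=0 h): 320·exp(−0.05332·55) = 17.044 mg/L
Dose 2 (150 mg at t=9 h): 150·exp(−0.05332·46) = 12.909 mg/L
Dose 3 (500 mg at t=18 h): 500·exp(−0.05332·37) = 69.533 mg/L
Dose 4 (390 mg at t=27 h): 390·exp(−0.05332·28) = 87.638 mg/L
Dose 5 (420 mg at t=36 h): 420·exp(−0.05332·19) = 152.504 mg/L
Dose 6 (180 mg at t=45 h): 180·exp(−0.05332·10) = 105.611 mg/L
Dose 7 (185 mg at t=54 h): 185·exp(−0.05332·1) = 175.394 mg/L
C(55) = 17.044 + 12.909 + 69.533 + 87.638 + 152.504 + 105.611 + 175.394 = 620.634 mg/L

620.634 mg/L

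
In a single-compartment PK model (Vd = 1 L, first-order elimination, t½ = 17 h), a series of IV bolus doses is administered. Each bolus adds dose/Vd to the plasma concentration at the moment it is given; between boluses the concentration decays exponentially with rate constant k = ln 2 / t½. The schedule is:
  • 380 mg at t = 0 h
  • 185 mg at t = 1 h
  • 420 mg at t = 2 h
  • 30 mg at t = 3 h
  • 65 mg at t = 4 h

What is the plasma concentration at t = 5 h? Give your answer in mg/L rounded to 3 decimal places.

k = ln 2 / 17 = 0.04077 per h
Dose 1 (380 mg at t=0 h): 380·exp(−0.04077·5) = 309.917 mg/L
Dose 2 (185 mg at t=1 h): 185·exp(−0.04077·4) = 157.160 mg/L
Dose 3 (420 mg at t=2 h): 420·exp(−0.04077·3) = 371.643 mg/L
Dose 4 (30 mg at t=3 h): 30·exp(−0.04077·2) = 27.651 mg/L
Dose 5 (65 mg at t=4 h): 65·exp(−0.04077·1) = 62.403 mg/L
C(5) = 309.917 + 157.160 + 371.643 + 27.651 + 62.403 = 928.774 mg/L

928.774 mg/L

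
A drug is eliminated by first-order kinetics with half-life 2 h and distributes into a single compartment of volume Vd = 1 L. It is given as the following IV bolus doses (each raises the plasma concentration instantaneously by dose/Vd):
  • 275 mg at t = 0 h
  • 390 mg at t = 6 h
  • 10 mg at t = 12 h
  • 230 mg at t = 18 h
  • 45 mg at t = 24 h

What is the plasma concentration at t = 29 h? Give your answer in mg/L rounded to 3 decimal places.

13.211 mg/L

k = ln 2 / 2 = 0.34657 per h
Dose 1 (275 mg at t=0 h): 275·exp(−0.34657·29) = 0.012 mg/L
Dose 2 (390 mg at t=6 h): 390·exp(−0.34657·23) = 0.135 mg/L
Dose 3 (10 mg at t=12 h): 10·exp(−0.34657·17) = 0.028 mg/L
Dose 4 (230 mg at t=18 h): 230·exp(−0.34657·11) = 5.082 mg/L
Dose 5 (45 mg at t=24 h): 45·exp(−0.34657·5) = 7.955 mg/L
C(29) = 0.012 + 0.135 + 0.028 + 5.082 + 7.955 = 13.211 mg/L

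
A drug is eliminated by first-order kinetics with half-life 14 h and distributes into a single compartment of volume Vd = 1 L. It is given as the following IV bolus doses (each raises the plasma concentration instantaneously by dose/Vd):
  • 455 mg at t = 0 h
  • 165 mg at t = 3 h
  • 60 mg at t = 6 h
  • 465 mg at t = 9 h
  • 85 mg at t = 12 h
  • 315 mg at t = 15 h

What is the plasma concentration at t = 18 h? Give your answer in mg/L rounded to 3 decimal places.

930.746 mg/L

k = ln 2 / 14 = 0.04951 per h
Dose 1 (455 mg at t=0 h): 455·exp(−0.04951·18) = 186.626 mg/L
Dose 2 (165 mg at t=3 h): 165·exp(−0.04951·15) = 78.515 mg/L
Dose 3 (60 mg at t=6 h): 60·exp(−0.04951·12) = 33.123 mg/L
Dose 4 (465 mg at t=9 h): 465·exp(−0.04951·9) = 297.806 mg/L
Dose 5 (85 mg at t=12 h): 85·exp(−0.04951·6) = 63.155 mg/L
Dose 6 (315 mg at t=15 h): 315·exp(−0.04951·3) = 271.521 mg/L
C(18) = 186.626 + 78.515 + 33.123 + 297.806 + 63.155 + 271.521 = 930.746 mg/L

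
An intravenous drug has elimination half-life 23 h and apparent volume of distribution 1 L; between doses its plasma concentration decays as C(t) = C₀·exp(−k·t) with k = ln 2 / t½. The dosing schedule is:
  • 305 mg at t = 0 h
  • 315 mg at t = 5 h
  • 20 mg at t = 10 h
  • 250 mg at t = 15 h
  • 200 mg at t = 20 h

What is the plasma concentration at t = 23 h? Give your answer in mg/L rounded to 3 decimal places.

728.284 mg/L

k = ln 2 / 23 = 0.03014 per h
Dose 1 (305 mg at t=0 h): 305·exp(−0.03014·23) = 152.500 mg/L
Dose 2 (315 mg at t=5 h): 315·exp(−0.03014·18) = 183.114 mg/L
Dose 3 (20 mg at t=10 h): 20·exp(−0.03014·13) = 13.517 mg/L
Dose 4 (250 mg at t=15 h): 250·exp(−0.03014·8) = 196.442 mg/L
Dose 5 (200 mg at t=20 h): 200·exp(−0.03014·3) = 182.711 mg/L
C(23) = 152.500 + 183.114 + 13.517 + 196.442 + 182.711 = 728.284 mg/L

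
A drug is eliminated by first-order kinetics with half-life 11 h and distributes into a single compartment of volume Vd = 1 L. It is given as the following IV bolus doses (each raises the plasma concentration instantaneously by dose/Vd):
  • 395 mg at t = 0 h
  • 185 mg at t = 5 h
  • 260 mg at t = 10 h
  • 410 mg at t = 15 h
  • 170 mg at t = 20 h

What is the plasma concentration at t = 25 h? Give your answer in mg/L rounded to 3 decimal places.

k = ln 2 / 11 = 0.06301 per h
Dose 1 (395 mg at t=0 h): 395·exp(−0.06301·25) = 81.741 mg/L
Dose 2 (185 mg at t=5 h): 185·exp(−0.06301·20) = 52.462 mg/L
Dose 3 (260 mg at t=10 h): 260·exp(−0.06301·15) = 101.036 mg/L
Dose 4 (410 mg at t=15 h): 410·exp(−0.06301·10) = 218.333 mg/L
Dose 5 (170 mg at t=20 h): 170·exp(−0.06301·5) = 124.056 mg/L
C(25) = 81.741 + 52.462 + 101.036 + 218.333 + 124.056 = 577.628 mg/L

577.628 mg/L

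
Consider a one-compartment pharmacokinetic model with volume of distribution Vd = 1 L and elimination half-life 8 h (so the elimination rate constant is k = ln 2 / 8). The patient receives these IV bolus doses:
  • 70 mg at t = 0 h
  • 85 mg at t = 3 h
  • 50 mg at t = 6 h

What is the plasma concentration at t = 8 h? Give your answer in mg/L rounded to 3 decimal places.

k = ln 2 / 8 = 0.08664 per h
Dose 1 (70 mg at t=0 h): 70·exp(−0.08664·8) = 35.000 mg/L
Dose 2 (85 mg at t=3 h): 85·exp(−0.08664·5) = 55.116 mg/L
Dose 3 (50 mg at t=6 h): 50·exp(−0.08664·2) = 42.045 mg/L
C(8) = 35.000 + 55.116 + 42.045 = 132.161 mg/L

132.161 mg/L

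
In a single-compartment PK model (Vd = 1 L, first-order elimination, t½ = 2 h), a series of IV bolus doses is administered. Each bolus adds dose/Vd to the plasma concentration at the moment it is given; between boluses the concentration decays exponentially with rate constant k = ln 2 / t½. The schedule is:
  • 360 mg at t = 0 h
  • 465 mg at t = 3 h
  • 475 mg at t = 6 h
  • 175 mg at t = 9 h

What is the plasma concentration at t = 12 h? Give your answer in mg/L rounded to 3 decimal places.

147.422 mg/L

k = ln 2 / 2 = 0.34657 per h
Dose 1 (360 mg at t=0 h): 360·exp(−0.34657·12) = 5.625 mg/L
Dose 2 (465 mg at t=3 h): 465·exp(−0.34657·9) = 20.550 mg/L
Dose 3 (475 mg at t=6 h): 475·exp(−0.34657·6) = 59.375 mg/L
Dose 4 (175 mg at t=9 h): 175·exp(−0.34657·3) = 61.872 mg/L
C(12) = 5.625 + 20.550 + 59.375 + 61.872 = 147.422 mg/L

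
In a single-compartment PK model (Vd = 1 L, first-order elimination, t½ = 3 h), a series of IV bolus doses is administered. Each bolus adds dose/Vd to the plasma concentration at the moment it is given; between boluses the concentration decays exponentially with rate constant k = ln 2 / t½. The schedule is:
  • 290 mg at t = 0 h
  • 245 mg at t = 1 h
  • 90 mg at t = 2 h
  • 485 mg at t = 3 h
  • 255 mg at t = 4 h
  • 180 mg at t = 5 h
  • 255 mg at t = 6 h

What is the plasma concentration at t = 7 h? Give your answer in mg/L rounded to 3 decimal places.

k = ln 2 / 3 = 0.23105 per h
Dose 1 (290 mg at t=0 h): 290·exp(−0.23105·7) = 57.543 mg/L
Dose 2 (245 mg at t=1 h): 245·exp(−0.23105·6) = 61.250 mg/L
Dose 3 (90 mg at t=2 h): 90·exp(−0.23105·5) = 28.348 mg/L
Dose 4 (485 mg at t=3 h): 485·exp(−0.23105·4) = 192.472 mg/L
Dose 5 (255 mg at t=4 h): 255·exp(−0.23105·3) = 127.500 mg/L
Dose 6 (180 mg at t=5 h): 180·exp(−0.23105·2) = 113.393 mg/L
Dose 7 (255 mg at t=6 h): 255·exp(−0.23105·1) = 202.394 mg/L
C(7) = 57.543 + 61.250 + 28.348 + 192.472 + 127.500 + 113.393 + 202.394 = 782.900 mg/L

782.900 mg/L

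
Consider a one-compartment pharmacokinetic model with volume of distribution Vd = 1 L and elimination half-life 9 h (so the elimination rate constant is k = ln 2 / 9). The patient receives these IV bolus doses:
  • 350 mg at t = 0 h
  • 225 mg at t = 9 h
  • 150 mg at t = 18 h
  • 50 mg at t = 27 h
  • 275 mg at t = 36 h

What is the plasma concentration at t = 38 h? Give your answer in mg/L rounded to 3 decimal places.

332.182 mg/L

k = ln 2 / 9 = 0.07702 per h
Dose 1 (350 mg at t=0 h): 350·exp(−0.07702·38) = 18.752 mg/L
Dose 2 (225 mg at t=9 h): 225·exp(−0.07702·29) = 24.110 mg/L
Dose 3 (150 mg at t=18 h): 150·exp(−0.07702·20) = 32.147 mg/L
Dose 4 (50 mg at t=27 h): 50·exp(−0.07702·11) = 21.431 mg/L
Dose 5 (275 mg at t=36 h): 275·exp(−0.07702·2) = 235.742 mg/L
C(38) = 18.752 + 24.110 + 32.147 + 21.431 + 235.742 = 332.182 mg/L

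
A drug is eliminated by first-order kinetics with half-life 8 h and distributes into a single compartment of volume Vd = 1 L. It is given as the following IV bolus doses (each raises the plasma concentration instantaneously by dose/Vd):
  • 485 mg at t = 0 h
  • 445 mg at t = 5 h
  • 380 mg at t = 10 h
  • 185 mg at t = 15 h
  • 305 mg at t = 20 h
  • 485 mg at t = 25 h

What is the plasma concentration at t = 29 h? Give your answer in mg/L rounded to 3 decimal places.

k = ln 2 / 8 = 0.08664 per h
Dose 1 (485 mg at t=0 h): 485·exp(−0.08664·29) = 39.310 mg/L
Dose 2 (445 mg at t=5 h): 445·exp(−0.08664·24) = 55.625 mg/L
Dose 3 (380 mg at t=10 h): 380·exp(−0.08664·19) = 73.255 mg/L
Dose 4 (185 mg at t=15 h): 185·exp(−0.08664·14) = 55.001 mg/L
Dose 5 (305 mg at t=20 h): 305·exp(−0.08664·9) = 139.843 mg/L
Dose 6 (485 mg at t=25 h): 485·exp(−0.08664·4) = 342.947 mg/L
C(29) = 39.310 + 55.625 + 73.255 + 55.001 + 139.843 + 342.947 = 705.981 mg/L

705.981 mg/L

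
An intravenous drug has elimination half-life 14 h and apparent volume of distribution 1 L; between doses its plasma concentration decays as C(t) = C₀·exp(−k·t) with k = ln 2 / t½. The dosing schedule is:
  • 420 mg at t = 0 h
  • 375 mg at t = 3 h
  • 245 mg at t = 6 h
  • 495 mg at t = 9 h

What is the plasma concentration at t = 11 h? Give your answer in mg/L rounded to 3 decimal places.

k = ln 2 / 14 = 0.04951 per h
Dose 1 (420 mg at t=0 h): 420·exp(−0.04951·11) = 243.627 mg/L
Dose 2 (375 mg at t=3 h): 375·exp(−0.04951·8) = 252.356 mg/L
Dose 3 (245 mg at t=6 h): 245·exp(−0.04951·5) = 191.274 mg/L
Dose 4 (495 mg at t=9 h): 495·exp(−0.04951·2) = 448.333 mg/L
C(11) = 243.627 + 252.356 + 191.274 + 448.333 = 1135.590 mg/L

1135.590 mg/L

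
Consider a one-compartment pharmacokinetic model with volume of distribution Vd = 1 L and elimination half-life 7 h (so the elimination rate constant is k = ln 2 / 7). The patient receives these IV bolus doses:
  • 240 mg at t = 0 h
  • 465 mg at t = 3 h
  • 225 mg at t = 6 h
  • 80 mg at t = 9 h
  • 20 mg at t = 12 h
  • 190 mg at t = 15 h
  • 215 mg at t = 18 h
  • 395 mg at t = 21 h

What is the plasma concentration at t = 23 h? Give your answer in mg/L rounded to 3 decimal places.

698.429 mg/L

k = ln 2 / 7 = 0.09902 per h
Dose 1 (240 mg at t=0 h): 240·exp(−0.09902·23) = 24.610 mg/L
Dose 2 (465 mg at t=3 h): 465·exp(−0.09902·20) = 64.175 mg/L
Dose 3 (225 mg at t=6 h): 225·exp(−0.09902·17) = 41.794 mg/L
Dose 4 (80 mg at t=9 h): 80·exp(−0.09902·14) = 20.000 mg/L
Dose 5 (20 mg at t=12 h): 20·exp(−0.09902·11) = 6.730 mg/L
Dose 6 (190 mg at t=15 h): 190·exp(−0.09902·8) = 86.044 mg/L
Dose 7 (215 mg at t=18 h): 215·exp(−0.09902·5) = 131.044 mg/L
Dose 8 (395 mg at t=21 h): 395·exp(−0.09902·2) = 324.032 mg/L
C(23) = 24.610 + 64.175 + 41.794 + 20.000 + 6.730 + 86.044 + 131.044 + 324.032 = 698.429 mg/L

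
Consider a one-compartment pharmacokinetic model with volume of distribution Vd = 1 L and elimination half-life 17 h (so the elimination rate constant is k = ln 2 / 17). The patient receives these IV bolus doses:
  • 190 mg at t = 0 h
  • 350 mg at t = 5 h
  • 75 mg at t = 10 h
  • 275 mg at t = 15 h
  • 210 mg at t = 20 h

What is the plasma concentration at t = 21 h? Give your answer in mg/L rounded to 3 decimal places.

k = ln 2 / 17 = 0.04077 per h
Dose 1 (190 mg at t=0 h): 190·exp(−0.04077·21) = 80.704 mg/L
Dose 2 (350 mg at t=5 h): 350·exp(−0.04077·16) = 182.283 mg/L
Dose 3 (75 mg at t=10 h): 75·exp(−0.04077·11) = 47.894 mg/L
Dose 4 (275 mg at t=15 h): 275·exp(−0.04077·6) = 215.321 mg/L
Dose 5 (210 mg at t=20 h): 210·exp(−0.04077·1) = 201.610 mg/L
C(21) = 80.704 + 182.283 + 47.894 + 215.321 + 201.610 = 727.811 mg/L

727.811 mg/L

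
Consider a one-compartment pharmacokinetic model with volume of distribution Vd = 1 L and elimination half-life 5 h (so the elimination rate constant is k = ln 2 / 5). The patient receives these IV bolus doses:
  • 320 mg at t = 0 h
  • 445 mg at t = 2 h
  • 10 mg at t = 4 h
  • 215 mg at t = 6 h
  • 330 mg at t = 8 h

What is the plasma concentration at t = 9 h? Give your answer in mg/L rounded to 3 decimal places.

694.648 mg/L

k = ln 2 / 5 = 0.13863 per h
Dose 1 (320 mg at t=0 h): 320·exp(−0.13863·9) = 91.896 mg/L
Dose 2 (445 mg at t=2 h): 445·exp(−0.13863·7) = 168.623 mg/L
Dose 3 (10 mg at t=4 h): 10·exp(−0.13863·5) = 5.000 mg/L
Dose 4 (215 mg at t=6 h): 215·exp(−0.13863·3) = 141.847 mg/L
Dose 5 (330 mg at t=8 h): 330·exp(−0.13863·1) = 287.282 mg/L
C(9) = 91.896 + 168.623 + 5.000 + 141.847 + 287.282 = 694.648 mg/L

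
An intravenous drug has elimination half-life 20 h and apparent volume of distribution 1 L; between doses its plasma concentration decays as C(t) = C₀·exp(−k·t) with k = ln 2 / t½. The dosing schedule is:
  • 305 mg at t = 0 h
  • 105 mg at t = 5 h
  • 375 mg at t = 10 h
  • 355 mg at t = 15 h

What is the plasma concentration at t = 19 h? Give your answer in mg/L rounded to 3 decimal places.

806.075 mg/L

k = ln 2 / 20 = 0.03466 per h
Dose 1 (305 mg at t=0 h): 305·exp(−0.03466·19) = 157.878 mg/L
Dose 2 (105 mg at t=5 h): 105·exp(−0.03466·14) = 64.635 mg/L
Dose 3 (375 mg at t=10 h): 375·exp(−0.03466·9) = 274.516 mg/L
Dose 4 (355 mg at t=15 h): 355·exp(−0.03466·4) = 309.045 mg/L
C(19) = 157.878 + 64.635 + 274.516 + 309.045 = 806.075 mg/L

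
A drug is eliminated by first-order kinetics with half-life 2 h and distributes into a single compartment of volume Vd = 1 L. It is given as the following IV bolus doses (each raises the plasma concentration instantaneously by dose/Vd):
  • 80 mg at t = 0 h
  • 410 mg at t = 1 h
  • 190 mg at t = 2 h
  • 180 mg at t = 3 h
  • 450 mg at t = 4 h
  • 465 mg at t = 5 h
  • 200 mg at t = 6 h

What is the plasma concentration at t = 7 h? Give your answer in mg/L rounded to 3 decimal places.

669.929 mg/L

k = ln 2 / 2 = 0.34657 per h
Dose 1 (80 mg at t=0 h): 80·exp(−0.34657·7) = 7.071 mg/L
Dose 2 (410 mg at t=1 h): 410·exp(−0.34657·6) = 51.250 mg/L
Dose 3 (190 mg at t=2 h): 190·exp(−0.34657·5) = 33.588 mg/L
Dose 4 (180 mg at t=3 h): 180·exp(−0.34657·4) = 45.000 mg/L
Dose 5 (450 mg at t=4 h): 450·exp(−0.34657·3) = 159.099 mg/L
Dose 6 (465 mg at t=5 h): 465·exp(−0.34657·2) = 232.500 mg/L
Dose 7 (200 mg at t=6 h): 200·exp(−0.34657·1) = 141.421 mg/L
C(7) = 7.071 + 51.250 + 33.588 + 45.000 + 159.099 + 232.500 + 141.421 = 669.929 mg/L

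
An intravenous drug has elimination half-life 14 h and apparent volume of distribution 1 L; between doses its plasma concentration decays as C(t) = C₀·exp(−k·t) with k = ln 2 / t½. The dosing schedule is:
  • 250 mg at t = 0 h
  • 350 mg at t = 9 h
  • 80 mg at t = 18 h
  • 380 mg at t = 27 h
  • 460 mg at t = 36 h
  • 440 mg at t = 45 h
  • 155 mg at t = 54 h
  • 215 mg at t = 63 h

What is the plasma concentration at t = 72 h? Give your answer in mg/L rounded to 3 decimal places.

463.252 mg/L

k = ln 2 / 14 = 0.04951 per h
Dose 1 (250 mg at t=0 h): 250·exp(−0.04951·72) = 7.076 mg/L
Dose 2 (350 mg at t=9 h): 350·exp(−0.04951·63) = 15.468 mg/L
Dose 3 (80 mg at t=18 h): 80·exp(−0.04951·54) = 5.520 mg/L
Dose 4 (380 mg at t=27 h): 380·exp(−0.04951·45) = 40.944 mg/L
Dose 5 (460 mg at t=36 h): 460·exp(−0.04951·36) = 77.389 mg/L
Dose 6 (440 mg at t=45 h): 440·exp(−0.04951·27) = 115.583 mg/L
Dose 7 (155 mg at t=54 h): 155·exp(−0.04951·18) = 63.576 mg/L
Dose 8 (215 mg at t=63 h): 215·exp(−0.04951·9) = 137.695 mg/L
C(72) = 7.076 + 15.468 + 5.520 + 40.944 + 77.389 + 115.583 + 63.576 + 137.695 = 463.252 mg/L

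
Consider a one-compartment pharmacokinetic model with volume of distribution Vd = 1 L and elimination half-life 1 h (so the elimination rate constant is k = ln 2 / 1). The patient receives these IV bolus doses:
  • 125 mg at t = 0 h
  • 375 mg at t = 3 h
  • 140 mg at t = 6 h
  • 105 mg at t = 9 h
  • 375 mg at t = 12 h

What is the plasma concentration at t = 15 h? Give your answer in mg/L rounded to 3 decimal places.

k = ln 2 / 1 = 0.69315 per h
Dose 1 (125 mg at t=0 h): 125·exp(−0.69315·15) = 0.004 mg/L
Dose 2 (375 mg at t=3 h): 375·exp(−0.69315·12) = 0.092 mg/L
Dose 3 (140 mg at t=6 h): 140·exp(−0.69315·9) = 0.273 mg/L
Dose 4 (105 mg at t=9 h): 105·exp(−0.69315·6) = 1.641 mg/L
Dose 5 (375 mg at t=12 h): 375·exp(−0.69315·3) = 46.875 mg/L
C(15) = 0.004 + 0.092 + 0.273 + 1.641 + 46.875 = 48.884 mg/L

48.884 mg/L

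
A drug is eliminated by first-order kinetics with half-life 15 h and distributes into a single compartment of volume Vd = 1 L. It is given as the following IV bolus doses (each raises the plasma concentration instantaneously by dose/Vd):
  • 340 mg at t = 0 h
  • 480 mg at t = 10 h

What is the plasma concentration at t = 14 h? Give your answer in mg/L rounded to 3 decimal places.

577.034 mg/L

k = ln 2 / 15 = 0.04621 per h
Dose 1 (340 mg at t=0 h): 340·exp(−0.04621·14) = 178.040 mg/L
Dose 2 (480 mg at t=10 h): 480·exp(−0.04621·4) = 398.994 mg/L
C(14) = 178.040 + 398.994 = 577.034 mg/L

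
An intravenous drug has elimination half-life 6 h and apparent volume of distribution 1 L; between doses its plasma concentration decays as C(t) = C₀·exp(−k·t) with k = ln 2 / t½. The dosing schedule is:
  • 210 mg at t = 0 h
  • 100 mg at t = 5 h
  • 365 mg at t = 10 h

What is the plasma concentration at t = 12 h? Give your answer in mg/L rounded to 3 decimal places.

386.746 mg/L

k = ln 2 / 6 = 0.11552 per h
Dose 1 (210 mg at t=0 h): 210·exp(−0.11552·12) = 52.500 mg/L
Dose 2 (100 mg at t=5 h): 100·exp(−0.11552·7) = 44.545 mg/L
Dose 3 (365 mg at t=10 h): 365·exp(−0.11552·2) = 289.701 mg/L
C(12) = 52.500 + 44.545 + 289.701 = 386.746 mg/L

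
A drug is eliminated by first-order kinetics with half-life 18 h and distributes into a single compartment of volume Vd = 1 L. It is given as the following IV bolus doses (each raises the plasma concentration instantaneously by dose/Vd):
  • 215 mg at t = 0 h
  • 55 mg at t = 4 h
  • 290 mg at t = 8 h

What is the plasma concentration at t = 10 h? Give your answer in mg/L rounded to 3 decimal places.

k = ln 2 / 18 = 0.03851 per h
Dose 1 (215 mg at t=0 h): 215·exp(−0.03851·10) = 146.285 mg/L
Dose 2 (55 mg at t=4 h): 55·exp(−0.03851·6) = 43.654 mg/L
Dose 3 (290 mg at t=8 h): 290·exp(−0.03851·2) = 268.504 mg/L
C(10) = 146.285 + 43.654 + 268.504 = 458.442 mg/L

458.442 mg/L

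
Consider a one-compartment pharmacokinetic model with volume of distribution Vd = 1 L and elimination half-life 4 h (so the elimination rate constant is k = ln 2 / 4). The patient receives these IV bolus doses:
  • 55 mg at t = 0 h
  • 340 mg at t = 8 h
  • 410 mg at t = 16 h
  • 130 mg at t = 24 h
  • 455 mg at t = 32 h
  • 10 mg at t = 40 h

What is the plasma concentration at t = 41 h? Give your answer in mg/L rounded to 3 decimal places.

k = ln 2 / 4 = 0.17329 per h
Dose 1 (55 mg at t=0 h): 55·exp(−0.17329·41) = 0.045 mg/L
Dose 2 (340 mg at t=8 h): 340·exp(−0.17329·33) = 1.117 mg/L
Dose 3 (410 mg at t=16 h): 410·exp(−0.17329·25) = 5.387 mg/L
Dose 4 (130 mg at t=24 h): 130·exp(−0.17329·17) = 6.832 mg/L
Dose 5 (455 mg at t=32 h): 455·exp(−0.17329·9) = 95.652 mg/L
Dose 6 (10 mg at t=40 h): 10·exp(−0.17329·1) = 8.409 mg/L
C(41) = 0.045 + 1.117 + 5.387 + 6.832 + 95.652 + 8.409 = 117.442 mg/L

117.442 mg/L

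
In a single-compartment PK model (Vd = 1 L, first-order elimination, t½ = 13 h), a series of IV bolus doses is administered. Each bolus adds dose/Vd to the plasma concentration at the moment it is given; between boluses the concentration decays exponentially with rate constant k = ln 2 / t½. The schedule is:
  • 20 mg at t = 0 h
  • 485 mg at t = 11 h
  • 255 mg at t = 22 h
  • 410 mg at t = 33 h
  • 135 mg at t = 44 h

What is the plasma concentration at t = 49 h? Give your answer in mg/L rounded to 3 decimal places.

k = ln 2 / 13 = 0.05332 per h
Dose 1 (20 mg at t=0 h): 20·exp(−0.05332·49) = 1.467 mg/L
Dose 2 (485 mg at t=11 h): 485·exp(−0.05332·38) = 63.945 mg/L
Dose 3 (255 mg at t=22 h): 255·exp(−0.05332·27) = 60.440 mg/L
Dose 4 (410 mg at t=33 h): 410·exp(−0.05332·16) = 174.697 mg/L
Dose 5 (135 mg at t=44 h): 135·exp(−0.05332·5) = 103.408 mg/L
C(49) = 1.467 + 63.945 + 60.440 + 174.697 + 103.408 = 403.957 mg/L

403.957 mg/L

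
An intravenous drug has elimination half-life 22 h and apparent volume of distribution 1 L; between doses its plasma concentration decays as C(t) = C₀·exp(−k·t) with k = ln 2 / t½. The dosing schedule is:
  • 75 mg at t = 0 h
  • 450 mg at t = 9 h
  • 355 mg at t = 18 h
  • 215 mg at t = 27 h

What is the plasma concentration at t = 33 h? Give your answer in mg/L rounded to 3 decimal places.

k = ln 2 / 22 = 0.03151 per h
Dose 1 (75 mg at t=0 h): 75·exp(−0.03151·33) = 26.517 mg/L
Dose 2 (450 mg at t=9 h): 450·exp(−0.03151·24) = 211.259 mg/L
Dose 3 (355 mg at t=18 h): 355·exp(−0.03151·15) = 221.300 mg/L
Dose 4 (215 mg at t=27 h): 215·exp(−0.03151·6) = 177.967 mg/L
C(33) = 26.517 + 211.259 + 221.300 + 177.967 = 637.043 mg/L

637.043 mg/L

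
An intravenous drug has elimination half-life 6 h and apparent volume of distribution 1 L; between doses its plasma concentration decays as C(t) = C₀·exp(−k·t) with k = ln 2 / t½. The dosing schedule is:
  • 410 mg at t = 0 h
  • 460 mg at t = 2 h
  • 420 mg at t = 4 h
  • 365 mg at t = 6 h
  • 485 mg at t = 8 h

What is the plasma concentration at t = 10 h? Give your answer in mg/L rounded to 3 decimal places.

1136.573 mg/L

k = ln 2 / 6 = 0.11552 per h
Dose 1 (410 mg at t=0 h): 410·exp(−0.11552·10) = 129.142 mg/L
Dose 2 (460 mg at t=2 h): 460·exp(−0.11552·8) = 182.551 mg/L
Dose 3 (420 mg at t=4 h): 420·exp(−0.11552·6) = 210.000 mg/L
Dose 4 (365 mg at t=6 h): 365·exp(−0.11552·4) = 229.936 mg/L
Dose 5 (485 mg at t=8 h): 485·exp(−0.11552·2) = 384.945 mg/L
C(10) = 129.142 + 182.551 + 210.000 + 229.936 + 384.945 = 1136.573 mg/L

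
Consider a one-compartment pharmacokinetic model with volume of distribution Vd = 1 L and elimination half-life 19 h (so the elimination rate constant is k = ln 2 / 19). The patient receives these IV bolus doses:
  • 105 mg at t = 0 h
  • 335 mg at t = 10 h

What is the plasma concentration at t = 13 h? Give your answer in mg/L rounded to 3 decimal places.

k = ln 2 / 19 = 0.03648 per h
Dose 1 (105 mg at t=0 h): 105·exp(−0.03648·13) = 65.346 mg/L
Dose 2 (335 mg at t=10 h): 335·exp(−0.03648·3) = 300.271 mg/L
C(13) = 65.346 + 300.271 = 365.618 mg/L

365.618 mg/L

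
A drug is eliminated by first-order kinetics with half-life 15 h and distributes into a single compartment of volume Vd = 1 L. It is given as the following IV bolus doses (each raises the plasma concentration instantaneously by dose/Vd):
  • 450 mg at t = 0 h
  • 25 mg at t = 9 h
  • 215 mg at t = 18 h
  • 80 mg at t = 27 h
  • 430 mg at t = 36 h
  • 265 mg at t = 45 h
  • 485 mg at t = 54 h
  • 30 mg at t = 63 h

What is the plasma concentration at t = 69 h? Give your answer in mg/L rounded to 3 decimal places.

k = ln 2 / 15 = 0.04621 per h
Dose 1 (450 mg at t=0 h): 450·exp(−0.04621·69) = 18.556 mg/L
Dose 2 (25 mg at t=9 h): 25·exp(−0.04621·60) = 1.562 mg/L
Dose 3 (215 mg at t=18 h): 215·exp(−0.04621·51) = 20.367 mg/L
Dose 4 (80 mg at t=27 h): 80·exp(−0.04621·42) = 11.487 mg/L
Dose 5 (430 mg at t=36 h): 430·exp(−0.04621·33) = 93.584 mg/L
Dose 6 (265 mg at t=45 h): 265·exp(−0.04621·24) = 87.417 mg/L
Dose 7 (485 mg at t=54 h): 485·exp(−0.04621·15) = 242.500 mg/L
Dose 8 (30 mg at t=63 h): 30·exp(−0.04621·6) = 22.736 mg/L
C(69) = 18.556 + 1.562 + 20.367 + 11.487 + 93.584 + 87.417 + 242.500 + 22.736 = 498.210 mg/L

498.210 mg/L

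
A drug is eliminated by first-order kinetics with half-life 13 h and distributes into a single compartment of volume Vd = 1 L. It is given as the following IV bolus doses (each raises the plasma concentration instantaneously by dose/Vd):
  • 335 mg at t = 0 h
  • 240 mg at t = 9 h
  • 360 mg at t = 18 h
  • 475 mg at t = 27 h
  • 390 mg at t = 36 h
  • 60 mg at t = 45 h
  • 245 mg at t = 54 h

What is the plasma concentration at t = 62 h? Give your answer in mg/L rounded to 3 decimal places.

416.128 mg/L

k = ln 2 / 13 = 0.05332 per h
Dose 1 (335 mg at t=0 h): 335·exp(−0.05332·62) = 12.285 mg/L
Dose 2 (240 mg at t=9 h): 240·exp(−0.05332·53) = 14.221 mg/L
Dose 3 (360 mg at t=18 h): 360·exp(−0.05332·44) = 34.469 mg/L
Dose 4 (475 mg at t=27 h): 475·exp(−0.05332·35) = 73.490 mg/L
Dose 5 (390 mg at t=36 h): 390·exp(−0.05332·26) = 97.500 mg/L
Dose 6 (60 mg at t=45 h): 60·exp(−0.05332·17) = 24.238 mg/L
Dose 7 (245 mg at t=54 h): 245·exp(−0.05332·8) = 159.925 mg/L
C(62) = 12.285 + 14.221 + 34.469 + 73.490 + 97.500 + 24.238 + 159.925 = 416.128 mg/L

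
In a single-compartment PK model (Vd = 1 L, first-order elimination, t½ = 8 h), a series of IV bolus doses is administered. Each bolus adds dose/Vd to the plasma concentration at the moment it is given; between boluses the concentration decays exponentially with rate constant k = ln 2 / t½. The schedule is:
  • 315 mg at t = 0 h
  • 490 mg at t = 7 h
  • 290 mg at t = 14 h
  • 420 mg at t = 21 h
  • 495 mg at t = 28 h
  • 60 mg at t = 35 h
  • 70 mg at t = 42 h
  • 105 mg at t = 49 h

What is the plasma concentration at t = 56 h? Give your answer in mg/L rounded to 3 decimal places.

k = ln 2 / 8 = 0.08664 per h
Dose 1 (315 mg at t=0 h): 315·exp(−0.08664·56) = 2.461 mg/L
Dose 2 (490 mg at t=7 h): 490·exp(−0.08664·49) = 7.021 mg/L
Dose 3 (290 mg at t=14 h): 290·exp(−0.08664·42) = 7.621 mg/L
Dose 4 (420 mg at t=21 h): 420·exp(−0.08664·35) = 20.242 mg/L
Dose 5 (495 mg at t=28 h): 495·exp(−0.08664·28) = 43.752 mg/L
Dose 6 (60 mg at t=35 h): 60·exp(−0.08664·21) = 9.726 mg/L
Dose 7 (70 mg at t=42 h): 70·exp(−0.08664·14) = 20.811 mg/L
Dose 8 (105 mg at t=49 h): 105·exp(−0.08664·7) = 57.252 mg/L
C(56) = 2.461 + 7.021 + 7.621 + 20.242 + 43.752 + 9.726 + 20.811 + 57.252 = 168.885 mg/L

168.885 mg/L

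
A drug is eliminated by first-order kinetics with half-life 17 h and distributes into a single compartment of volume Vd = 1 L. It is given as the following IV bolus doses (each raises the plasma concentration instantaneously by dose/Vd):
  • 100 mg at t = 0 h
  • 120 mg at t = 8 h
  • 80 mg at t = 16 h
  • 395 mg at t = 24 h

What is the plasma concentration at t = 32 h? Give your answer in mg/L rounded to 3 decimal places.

k = ln 2 / 17 = 0.04077 per h
Dose 1 (100 mg at t=0 h): 100·exp(−0.04077·32) = 27.124 mg/L
Dose 2 (120 mg at t=8 h): 120·exp(−0.04077·24) = 45.102 mg/L
Dose 3 (80 mg at t=16 h): 80·exp(−0.04077·16) = 41.665 mg/L
Dose 4 (395 mg at t=24 h): 395·exp(−0.04077·8) = 285.060 mg/L
C(32) = 27.124 + 45.102 + 41.665 + 285.060 = 398.951 mg/L

398.951 mg/L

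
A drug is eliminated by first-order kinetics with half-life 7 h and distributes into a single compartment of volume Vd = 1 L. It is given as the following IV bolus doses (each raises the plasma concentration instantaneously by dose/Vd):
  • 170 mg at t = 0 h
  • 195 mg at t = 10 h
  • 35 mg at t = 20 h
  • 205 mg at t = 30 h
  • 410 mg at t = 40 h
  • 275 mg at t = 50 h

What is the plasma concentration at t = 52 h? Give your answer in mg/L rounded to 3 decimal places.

k = ln 2 / 7 = 0.09902 per h
Dose 1 (170 mg at t=0 h): 170·exp(−0.09902·52) = 0.987 mg/L
Dose 2 (195 mg at t=10 h): 195·exp(−0.09902·42) = 3.047 mg/L
Dose 3 (35 mg at t=20 h): 35·exp(−0.09902·32) = 1.472 mg/L
Dose 4 (205 mg at t=30 h): 205·exp(−0.09902·22) = 23.209 mg/L
Dose 5 (410 mg at t=40 h): 410·exp(−0.09902·12) = 124.949 mg/L
Dose 6 (275 mg at t=50 h): 275·exp(−0.09902·2) = 225.592 mg/L
C(52) = 0.987 + 3.047 + 1.472 + 23.209 + 124.949 + 225.592 = 379.256 mg/L

379.256 mg/L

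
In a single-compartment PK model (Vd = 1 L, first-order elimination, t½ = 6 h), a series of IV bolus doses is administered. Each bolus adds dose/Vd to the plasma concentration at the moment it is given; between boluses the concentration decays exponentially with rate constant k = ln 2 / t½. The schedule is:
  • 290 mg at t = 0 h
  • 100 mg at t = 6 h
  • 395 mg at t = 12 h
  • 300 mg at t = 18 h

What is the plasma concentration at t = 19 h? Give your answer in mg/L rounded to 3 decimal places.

k = ln 2 / 6 = 0.11552 per h
Dose 1 (290 mg at t=0 h): 290·exp(−0.11552·19) = 32.295 mg/L
Dose 2 (100 mg at t=6 h): 100·exp(−0.11552·13) = 22.272 mg/L
Dose 3 (395 mg at t=12 h): 395·exp(−0.11552·7) = 175.952 mg/L
Dose 4 (300 mg at t=18 h): 300·exp(−0.11552·1) = 267.270 mg/L
C(19) = 32.295 + 22.272 + 175.952 + 267.270 = 497.790 mg/L

497.790 mg/L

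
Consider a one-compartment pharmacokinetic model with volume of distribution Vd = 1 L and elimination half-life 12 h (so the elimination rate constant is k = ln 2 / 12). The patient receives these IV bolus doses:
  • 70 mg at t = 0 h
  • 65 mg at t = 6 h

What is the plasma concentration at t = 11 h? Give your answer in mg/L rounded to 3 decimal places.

85.776 mg/L

k = ln 2 / 12 = 0.05776 per h
Dose 1 (70 mg at t=0 h): 70·exp(−0.05776·11) = 37.081 mg/L
Dose 2 (65 mg at t=6 h): 65·exp(−0.05776·5) = 48.695 mg/L
C(11) = 37.081 + 48.695 = 85.776 mg/L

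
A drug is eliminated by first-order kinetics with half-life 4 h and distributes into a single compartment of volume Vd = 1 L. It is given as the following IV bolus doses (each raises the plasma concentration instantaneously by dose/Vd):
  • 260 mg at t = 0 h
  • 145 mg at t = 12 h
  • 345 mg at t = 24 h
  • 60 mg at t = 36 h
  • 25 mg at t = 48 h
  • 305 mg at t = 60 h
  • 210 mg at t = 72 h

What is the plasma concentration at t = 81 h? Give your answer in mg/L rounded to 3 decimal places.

52.287 mg/L

k = ln 2 / 4 = 0.17329 per h
Dose 1 (260 mg at t=0 h): 260·exp(−0.17329·81) = 0.000 mg/L
Dose 2 (145 mg at t=12 h): 145·exp(−0.17329·69) = 0.001 mg/L
Dose 3 (345 mg at t=24 h): 345·exp(−0.17329·57) = 0.018 mg/L
Dose 4 (60 mg at t=36 h): 60·exp(−0.17329·45) = 0.025 mg/L
Dose 5 (25 mg at t=48 h): 25·exp(−0.17329·33) = 0.082 mg/L
Dose 6 (305 mg at t=60 h): 305·exp(−0.17329·21) = 8.015 mg/L
Dose 7 (210 mg at t=72 h): 210·exp(−0.17329·9) = 44.147 mg/L
C(81) = 0.000 + 0.001 + 0.018 + 0.025 + 0.082 + 8.015 + 44.147 = 52.287 mg/L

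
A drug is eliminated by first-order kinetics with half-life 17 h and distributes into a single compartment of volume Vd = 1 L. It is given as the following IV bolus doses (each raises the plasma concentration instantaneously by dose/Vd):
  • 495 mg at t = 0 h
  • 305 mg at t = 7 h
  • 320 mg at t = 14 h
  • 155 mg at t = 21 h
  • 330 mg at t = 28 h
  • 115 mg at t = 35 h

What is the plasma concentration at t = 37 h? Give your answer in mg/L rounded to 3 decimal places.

739.893 mg/L

k = ln 2 / 17 = 0.04077 per h
Dose 1 (495 mg at t=0 h): 495·exp(−0.04077·37) = 109.502 mg/L
Dose 2 (305 mg at t=7 h): 305·exp(−0.04077·30) = 89.757 mg/L
Dose 3 (320 mg at t=14 h): 320·exp(−0.04077·23) = 125.278 mg/L
Dose 4 (155 mg at t=21 h): 155·exp(−0.04077·16) = 80.725 mg/L
Dose 5 (330 mg at t=28 h): 330·exp(−0.04077·9) = 228.636 mg/L
Dose 6 (115 mg at t=35 h): 115·exp(−0.04077·2) = 105.994 mg/L
C(37) = 109.502 + 89.757 + 125.278 + 80.725 + 228.636 + 105.994 = 739.893 mg/L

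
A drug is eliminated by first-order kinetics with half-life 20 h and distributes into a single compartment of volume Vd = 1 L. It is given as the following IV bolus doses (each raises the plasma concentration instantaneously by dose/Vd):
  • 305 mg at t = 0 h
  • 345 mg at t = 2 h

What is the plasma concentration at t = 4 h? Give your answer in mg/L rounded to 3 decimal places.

k = ln 2 / 20 = 0.03466 per h
Dose 1 (305 mg at t=0 h): 305·exp(−0.03466·4) = 265.518 mg/L
Dose 2 (345 mg at t=2 h): 345·exp(−0.03466·2) = 321.896 mg/L
C(4) = 265.518 + 321.896 = 587.414 mg/L

587.414 mg/L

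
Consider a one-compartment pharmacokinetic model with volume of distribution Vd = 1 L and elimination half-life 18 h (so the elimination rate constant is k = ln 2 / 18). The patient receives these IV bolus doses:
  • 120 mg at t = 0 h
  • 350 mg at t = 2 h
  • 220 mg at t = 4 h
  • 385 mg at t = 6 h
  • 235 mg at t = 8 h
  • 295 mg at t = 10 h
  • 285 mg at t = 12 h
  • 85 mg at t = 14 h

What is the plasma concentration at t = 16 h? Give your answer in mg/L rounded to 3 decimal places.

1399.339 mg/L

k = ln 2 / 18 = 0.03851 per h
Dose 1 (120 mg at t=0 h): 120·exp(−0.03851·16) = 64.804 mg/L
Dose 2 (350 mg at t=2 h): 350·exp(−0.03851·14) = 204.143 mg/L
Dose 3 (220 mg at t=4 h): 220·exp(−0.03851·12) = 138.591 mg/L
Dose 4 (385 mg at t=6 h): 385·exp(−0.03851·10) = 261.952 mg/L
Dose 5 (235 mg at t=8 h): 235·exp(−0.03851·8) = 172.694 mg/L
Dose 6 (295 mg at t=10 h): 295·exp(−0.03851·6) = 234.142 mg/L
Dose 7 (285 mg at t=12 h): 285·exp(−0.03851·4) = 244.315 mg/L
Dose 8 (85 mg at t=14 h): 85·exp(−0.03851·2) = 78.699 mg/L
C(16) = 64.804 + 204.143 + 138.591 + 261.952 + 172.694 + 234.142 + 244.315 + 78.699 = 1399.339 mg/L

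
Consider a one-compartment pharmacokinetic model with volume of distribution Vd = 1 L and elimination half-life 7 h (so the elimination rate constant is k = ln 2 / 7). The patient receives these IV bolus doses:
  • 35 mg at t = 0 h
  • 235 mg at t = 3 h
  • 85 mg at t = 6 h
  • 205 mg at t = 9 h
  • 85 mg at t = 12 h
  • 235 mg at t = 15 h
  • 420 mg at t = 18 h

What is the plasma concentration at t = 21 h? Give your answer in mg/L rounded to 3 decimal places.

k = ln 2 / 7 = 0.09902 per h
Dose 1 (35 mg at t=0 h): 35·exp(−0.09902·21) = 4.375 mg/L
Dose 2 (235 mg at t=3 h): 235·exp(−0.09902·18) = 39.536 mg/L
Dose 3 (85 mg at t=6 h): 85·exp(−0.09902·15) = 19.247 mg/L
Dose 4 (205 mg at t=9 h): 205·exp(−0.09902·12) = 62.474 mg/L
Dose 5 (85 mg at t=12 h): 85·exp(−0.09902·9) = 34.864 mg/L
Dose 6 (235 mg at t=15 h): 235·exp(−0.09902·6) = 129.731 mg/L
Dose 7 (420 mg at t=18 h): 420·exp(−0.09902·3) = 312.059 mg/L
C(21) = 4.375 + 39.536 + 19.247 + 62.474 + 34.864 + 129.731 + 312.059 = 602.285 mg/L

602.285 mg/L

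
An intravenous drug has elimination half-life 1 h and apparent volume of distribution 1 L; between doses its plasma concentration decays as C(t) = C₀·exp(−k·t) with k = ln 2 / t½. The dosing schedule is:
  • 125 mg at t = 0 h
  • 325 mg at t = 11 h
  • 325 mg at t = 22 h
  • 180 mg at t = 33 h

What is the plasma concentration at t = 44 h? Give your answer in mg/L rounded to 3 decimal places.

k = ln 2 / 1 = 0.69315 per h
Dose 1 (125 mg at t=0 h): 125·exp(−0.69315·44) = 0.000 mg/L
Dose 2 (325 mg at t=11 h): 325·exp(−0.69315·33) = 0.000 mg/L
Dose 3 (325 mg at t=22 h): 325·exp(−0.69315·22) = 0.000 mg/L
Dose 4 (180 mg at t=33 h): 180·exp(−0.69315·11) = 0.088 mg/L
C(44) = 0.000 + 0.000 + 0.000 + 0.088 = 0.088 mg/L

0.088 mg/L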